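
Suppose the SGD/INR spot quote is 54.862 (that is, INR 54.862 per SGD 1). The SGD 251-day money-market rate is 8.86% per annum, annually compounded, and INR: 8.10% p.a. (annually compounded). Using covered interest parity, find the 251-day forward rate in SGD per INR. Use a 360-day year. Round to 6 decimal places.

T = 251/360 years.
INR accumulates by (1 + 0.0810)^(251/360) = 1.0558058.
Growth of 1 SGD over T: (1 + 0.0886)^(251/360) = 1.0609757.
Forward (INR per SGD) = 54.862 × 1.0558058 / 1.0609757 = 54.59467.
Quoted the other way: 1/54.59467 = 0.018317 SGD per INR.

0.018317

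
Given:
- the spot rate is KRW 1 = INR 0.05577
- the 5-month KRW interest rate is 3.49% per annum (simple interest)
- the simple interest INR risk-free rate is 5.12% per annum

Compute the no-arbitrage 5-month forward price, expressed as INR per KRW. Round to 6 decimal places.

T = 5/12 years.
INR growth factor: 1 + 0.0512×5/12 = 1.0213333.
KRW growth factor: 1 + 0.0349×5/12 = 1.0145417.
So F = 0.05577 × 1.0213333 / 1.0145417 = 0.05614334 (INR/KRW).

0.056143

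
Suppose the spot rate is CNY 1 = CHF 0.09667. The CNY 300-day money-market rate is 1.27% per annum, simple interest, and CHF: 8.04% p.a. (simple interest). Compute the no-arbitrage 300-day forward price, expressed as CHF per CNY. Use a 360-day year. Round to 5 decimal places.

T = 300/360 years.
CHF accumulates by 1 + 0.0804×300/360 = 1.067000.
Growth of 1 CNY over T: 1 + 0.0127×300/360 = 1.0105833.
CIP: F = S · (grow CHF)/(grow CNY) = 0.09667 × 1.067000/1.0105833 = 0.1020667 CHF per CNY.

0.10207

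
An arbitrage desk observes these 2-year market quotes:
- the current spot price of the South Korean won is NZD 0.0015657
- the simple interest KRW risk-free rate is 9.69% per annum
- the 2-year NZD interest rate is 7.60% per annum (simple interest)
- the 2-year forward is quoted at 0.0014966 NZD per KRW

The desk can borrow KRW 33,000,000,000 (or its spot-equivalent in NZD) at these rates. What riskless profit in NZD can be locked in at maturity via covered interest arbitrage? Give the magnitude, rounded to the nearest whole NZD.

T = 2 years.
Keep in KRW, deliver into the forward: 33,000,000,000·1.193800·0.0014966 = NZD 58,959,155.64.
Swap to NZD now, deposit: 33,000,000,000·0.0015657·1.152000 = NZD 59,521,651.20.
The quoted forward undervalues KRW, so borrow KRW, convert to NZD at spot, deposit the NZD at 7.60%, and buy KRW forward at 0.0014966 to cover the loan.
Arbitrage profit = |58,959,155.64 − 59,521,651.20| = NZD 562,496.

NZD 562,496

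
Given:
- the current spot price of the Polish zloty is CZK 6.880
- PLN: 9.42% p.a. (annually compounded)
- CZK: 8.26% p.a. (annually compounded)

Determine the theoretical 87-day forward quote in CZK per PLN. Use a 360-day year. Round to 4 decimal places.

6.8623

T = 87/360 years.
CZK accumulates by (1 + 0.0826)^(87/360) = 1.0193651.
PLN accumulates by (1 + 0.0942)^(87/360) = 1.0219941.
So F = 6.88 × 1.0193651 / 1.0219941 = 6.862302 (CZK/PLN).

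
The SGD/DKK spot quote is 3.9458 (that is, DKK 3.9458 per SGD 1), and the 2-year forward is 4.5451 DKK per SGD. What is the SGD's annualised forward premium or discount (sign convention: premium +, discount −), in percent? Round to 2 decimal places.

T = 2 years.
Period premium: (4.5451 − 3.9458)/3.9458 = 0.1518830.
Annualise by dividing by T: 0.1518830 / 2 = 0.075941 → 7.59%.

+7.59%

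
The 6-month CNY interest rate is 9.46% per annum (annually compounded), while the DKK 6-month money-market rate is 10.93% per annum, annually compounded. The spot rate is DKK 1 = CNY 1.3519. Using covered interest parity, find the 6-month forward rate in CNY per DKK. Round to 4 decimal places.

T = 6/12 years.
CNY accumulates by (1 + 0.0946)^(6/12) = 1.0462313.
DKK accumulates by (1 + 0.1093)^(6/12) = 1.0532331.
Forward (CNY per DKK) = 1.3519 × 1.0462313 / 1.0532331 = 1.342913.

1.3429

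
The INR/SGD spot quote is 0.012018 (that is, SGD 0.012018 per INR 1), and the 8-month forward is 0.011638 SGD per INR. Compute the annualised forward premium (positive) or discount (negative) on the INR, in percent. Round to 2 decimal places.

T = 8/12 years.
Period premium: (0.011638 − 0.012018)/0.012018 = -0.0316192.
Per annum: -0.0316192 / (8/12) = -0.047429 = -4.74%.

-4.74%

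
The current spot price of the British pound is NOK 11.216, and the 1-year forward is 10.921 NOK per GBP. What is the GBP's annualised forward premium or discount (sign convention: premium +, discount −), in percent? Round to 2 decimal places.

T = 1 year.
(F − S)/S = (10.921 − 11.216)/11.216 = -0.0263017.
×(1/T) gives -2.63% p.a.

-2.63%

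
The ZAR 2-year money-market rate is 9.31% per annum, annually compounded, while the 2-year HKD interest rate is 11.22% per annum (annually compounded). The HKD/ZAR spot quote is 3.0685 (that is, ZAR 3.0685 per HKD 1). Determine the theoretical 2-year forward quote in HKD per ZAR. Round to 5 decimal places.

T = 2 years.
Growth of 1 ZAR over T: (1 + 0.0931)^2 = 1.1948676.
HKD accumulates by (1 + 0.1122)^2 = 1.2369888.
So F = 3.0685 × 1.1948676 / 1.2369888 = 2.964013 (ZAR/HKD).
Invert for HKD per ZAR: 1 / 2.964013 = 0.33738.

0.33738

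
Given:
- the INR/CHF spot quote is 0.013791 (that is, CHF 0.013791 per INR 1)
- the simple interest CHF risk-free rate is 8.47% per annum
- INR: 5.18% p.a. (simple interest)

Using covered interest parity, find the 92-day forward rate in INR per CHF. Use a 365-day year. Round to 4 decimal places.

T = 92/365 years.
CHF accumulates by 1 + 0.0847×92/365 = 1.02134904.
INR growth factor: 1 + 0.0518×92/365 = 1.01305644.
Forward (CHF per INR) = 0.013791 × 1.02134904 / 1.01305644 = 0.013903889.
Quoted the other way: 1/0.013903889 = 71.9223 INR per CHF.

71.9223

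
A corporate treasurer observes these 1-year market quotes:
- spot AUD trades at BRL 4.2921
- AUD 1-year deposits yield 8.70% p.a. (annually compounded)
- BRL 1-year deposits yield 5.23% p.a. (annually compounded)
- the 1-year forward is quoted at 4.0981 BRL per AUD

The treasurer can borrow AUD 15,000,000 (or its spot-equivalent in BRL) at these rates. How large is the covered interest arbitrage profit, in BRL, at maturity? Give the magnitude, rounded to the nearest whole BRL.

T = 1 year.
Route A — deposit AUD, sell forward: 15,000,000 × 1.087000 × 4.0981 = BRL 66,819,520.50.
Route B — convert at spot, deposit BRL: 15,000,000 × 4.2921 × 1.052300 = BRL 67,748,652.45.
The quoted forward undervalues AUD, so borrow AUD, convert to BRL at spot, deposit the BRL at 5.23%, and buy AUD forward at 4.0981 to cover the loan.
Profit = 67,748,652.45 − 66,819,520.50 = BRL 929,132.

BRL 929,132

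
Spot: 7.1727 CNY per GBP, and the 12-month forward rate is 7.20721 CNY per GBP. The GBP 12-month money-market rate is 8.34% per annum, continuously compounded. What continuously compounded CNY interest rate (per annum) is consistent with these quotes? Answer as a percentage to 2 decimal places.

8.82%

T = 1 year.
CIP gives F = S · g_CNY/g_GBP, so g_CNY/g_GBP = 7.20721/7.1727 = 1.0048113.
GBP growth factor: e^(0.0834×1) = 1.0869765.
So the CNY growth factor = 1.0922063.
r = ln(1.0922063)/1 = 0.088200 → 8.82%.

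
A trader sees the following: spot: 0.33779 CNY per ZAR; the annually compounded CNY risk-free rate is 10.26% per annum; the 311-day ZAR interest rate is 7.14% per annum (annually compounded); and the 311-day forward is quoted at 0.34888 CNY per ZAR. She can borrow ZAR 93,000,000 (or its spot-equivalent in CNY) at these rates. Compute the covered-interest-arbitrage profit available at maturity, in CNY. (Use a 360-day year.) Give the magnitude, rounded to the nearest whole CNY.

CNY 257,516

T = 311/360 years.
Invest the ZAR and cover forward: 93,000,000 × 1.0613897536 × 0.34888 = CNY 34,437,682.12.
Convert at spot and invest in CNY: 93,000,000 × 0.33779 × 1.0880389149 = CNY 34,180,165.85.
The quoted forward overvalues ZAR, so borrow CNY, buy ZAR at spot, deposit the ZAR at 7.14%, and sell the proceeds forward at 0.34888.
Profit = 34,437,682.12 − 34,180,165.85 = CNY 257,516.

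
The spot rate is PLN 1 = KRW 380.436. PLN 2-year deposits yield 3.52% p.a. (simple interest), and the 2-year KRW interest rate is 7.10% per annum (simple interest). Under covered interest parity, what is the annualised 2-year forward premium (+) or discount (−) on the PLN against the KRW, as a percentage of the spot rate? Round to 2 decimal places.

T = 2 years.
No-arbitrage forward: 380.436 × 1.142000 / 1.070400 = 405.883700 KRW/PLN.
Annualised premium = (F − S)/S × (1/T) = (405.883700 − 380.436)/380.436 ÷ 2 = 3.34%.

+3.34%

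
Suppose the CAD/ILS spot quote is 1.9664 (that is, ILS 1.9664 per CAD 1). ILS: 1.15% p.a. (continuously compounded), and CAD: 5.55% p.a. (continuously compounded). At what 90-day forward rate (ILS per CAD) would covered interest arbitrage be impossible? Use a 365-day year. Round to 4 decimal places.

T = 90/365 years.
ILS growth factor: e^(0.0115×90/365) = 1.0028396.
CAD growth factor: e^(0.0555×90/365) = 1.013779.
Forward (ILS per CAD) = 1.9664 × 1.0028396 / 1.013779 = 1.945181.

1.9452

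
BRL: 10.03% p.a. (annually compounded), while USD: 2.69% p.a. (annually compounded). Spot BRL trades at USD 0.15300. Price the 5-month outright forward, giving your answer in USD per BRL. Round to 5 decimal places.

0.14866

T = 5/12 years.
USD accumulates by (1 + 0.0269)^(5/12) = 1.0111216.
BRL growth factor: (1 + 0.1003)^(5/12) = 1.0406299.
So F = 0.153 × 1.0111216 / 1.0406299 = 0.1486615 (USD/BRL).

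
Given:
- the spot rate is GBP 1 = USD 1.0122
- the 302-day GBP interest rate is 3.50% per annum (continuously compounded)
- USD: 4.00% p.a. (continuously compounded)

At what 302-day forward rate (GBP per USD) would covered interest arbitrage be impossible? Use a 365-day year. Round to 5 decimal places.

0.98387

T = 302/365 years.
USD growth factor: e^(0.0400×302/365) = 1.0336497.
GBP growth factor: e^(0.0350×302/365) = 1.0293823.
CIP: F = S · (grow USD)/(grow GBP) = 1.0122 × 1.0336497/1.0293823 = 1.016396 USD per GBP.
Invert for GBP per USD: 1 / 1.016396 = 0.98387.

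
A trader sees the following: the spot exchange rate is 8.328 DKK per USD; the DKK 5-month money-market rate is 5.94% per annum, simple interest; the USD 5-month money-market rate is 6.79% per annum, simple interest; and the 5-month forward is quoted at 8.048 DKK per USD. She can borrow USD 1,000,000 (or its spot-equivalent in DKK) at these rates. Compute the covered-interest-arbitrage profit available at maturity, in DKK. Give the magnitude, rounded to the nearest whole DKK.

T = 5/12 years.
Invest the USD and cover forward: 1,000,000 × 1.028291667 × 8.048 = DKK 8,275,691.34.
Convert at spot and invest in DKK: 1,000,000 × 8.328 × 1.024750 = DKK 8,534,118.00.
The quoted forward undervalues USD, so borrow USD, convert to DKK at spot, deposit the DKK at 5.94%, and buy USD forward at 8.048 to cover the loan.
Arbitrage profit = |8,275,691.34 − 8,534,118.00| = DKK 258,427.

DKK 258,427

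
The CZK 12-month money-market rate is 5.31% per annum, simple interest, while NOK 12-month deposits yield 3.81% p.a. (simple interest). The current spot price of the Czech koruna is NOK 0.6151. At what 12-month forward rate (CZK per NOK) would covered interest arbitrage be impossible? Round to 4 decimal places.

T = 1 year.
NOK accumulates by 1 + 0.0381×1 = 1.038100.
CZK growth factor: 1 + 0.0531×1 = 1.053100.
So F = 0.6151 × 1.038100 / 1.053100 = 0.6063387 (NOK/CZK).
Quoted the other way: 1/0.6063387 = 1.6492 CZK per NOK.

1.6492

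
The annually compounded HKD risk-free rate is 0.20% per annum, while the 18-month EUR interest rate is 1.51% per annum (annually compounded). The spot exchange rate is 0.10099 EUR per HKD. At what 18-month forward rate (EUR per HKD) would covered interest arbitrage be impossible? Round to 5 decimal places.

0.10298

T = 18/12 years.
EUR accumulates by (1 + 0.0151)^(18/12) = 1.0227353.
HKD accumulates by (1 + 0.0020)^(18/12) = 1.0030015.
CIP: F = S · (grow EUR)/(grow HKD) = 0.10099 × 1.0227353/1.0030015 = 0.1029770 EUR per HKD.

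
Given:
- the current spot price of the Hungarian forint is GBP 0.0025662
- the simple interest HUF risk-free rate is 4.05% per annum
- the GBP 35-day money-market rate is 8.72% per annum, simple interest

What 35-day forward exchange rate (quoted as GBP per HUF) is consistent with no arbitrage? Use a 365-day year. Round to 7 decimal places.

0.0025776

T = 35/365 years.
GBP accumulates by 1 + 0.0872×35/365 = 1.0083616.
HUF growth factor: 1 + 0.0405×35/365 = 1.0038836.
So F = 0.0025662 × 1.0083616 / 1.0038836 = 0.002577647 (GBP/HUF).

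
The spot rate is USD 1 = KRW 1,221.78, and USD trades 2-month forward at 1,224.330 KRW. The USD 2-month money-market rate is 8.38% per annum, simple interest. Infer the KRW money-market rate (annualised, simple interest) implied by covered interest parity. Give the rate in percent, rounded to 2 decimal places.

T = 2/12 years.
By CIP, F/S equals the KRW-to-USD growth ratio: 1224.33/1221.78 = 1.0020871.
The USD side grows by 1 + 0.0838×2/12 = 1.0139667.
That pins the KRW growth at 1.0160829.
(1.0160829 − 1)/T = 0.096497, i.e. 9.65%.

9.65%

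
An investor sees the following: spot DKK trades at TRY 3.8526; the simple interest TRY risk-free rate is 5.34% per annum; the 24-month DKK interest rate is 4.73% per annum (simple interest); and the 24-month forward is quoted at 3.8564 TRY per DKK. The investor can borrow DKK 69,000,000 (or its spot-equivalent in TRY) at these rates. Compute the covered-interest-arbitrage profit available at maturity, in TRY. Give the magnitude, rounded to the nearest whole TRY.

TRY 2,956,115

T = 2 years.
Keep in DKK, deliver into the forward: 69,000,000·1.094600·3.8564 = TRY 291,263,865.36.
Swap to TRY now, deposit: 69,000,000·3.8526·1.106800 = TRY 294,219,979.92.
The quoted forward undervalues DKK, so borrow DKK, convert to TRY at spot, deposit the TRY at 5.34%, and buy DKK forward at 3.8564 to cover the loan.
Arbitrage profit = |291,263,865.36 − 294,219,979.92| = TRY 2,956,115.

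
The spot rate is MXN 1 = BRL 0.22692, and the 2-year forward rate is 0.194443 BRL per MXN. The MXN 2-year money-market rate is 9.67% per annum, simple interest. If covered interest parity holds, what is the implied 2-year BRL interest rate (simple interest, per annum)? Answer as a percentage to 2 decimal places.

1.13%

T = 2 years.
By CIP, F/S equals the BRL-to-MXN growth ratio: 0.194443/0.22692 = 0.8568791.
The MXN side grows by 1 + 0.0967×2 = 1.193400.
So the BRL growth factor = 1.0225995.
(1.0225995 − 1)/T = 0.011300, i.e. 1.13%.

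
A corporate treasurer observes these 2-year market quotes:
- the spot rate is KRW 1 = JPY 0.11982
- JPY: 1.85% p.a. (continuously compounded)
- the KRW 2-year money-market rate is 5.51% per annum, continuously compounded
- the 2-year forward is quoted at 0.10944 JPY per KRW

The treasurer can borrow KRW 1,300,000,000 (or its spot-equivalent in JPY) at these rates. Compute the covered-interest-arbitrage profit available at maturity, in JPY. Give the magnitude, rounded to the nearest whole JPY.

JPY 2,790,411

T = 2 years.
Keep in KRW, deliver into the forward: 1,300,000,000·1.1165013484·0.10944 = JPY 158,846,879.84.
Swap to JPY now, deposit: 1,300,000,000·0.11982·1.03769302084 = JPY 161,637,291.08.
The quoted forward undervalues KRW, so borrow KRW, convert to JPY at spot, deposit the JPY at 1.85%, and buy KRW forward at 0.10944 to cover the loan.
Profit = 161,637,291.08 − 158,846,879.84 = JPY 2,790,411.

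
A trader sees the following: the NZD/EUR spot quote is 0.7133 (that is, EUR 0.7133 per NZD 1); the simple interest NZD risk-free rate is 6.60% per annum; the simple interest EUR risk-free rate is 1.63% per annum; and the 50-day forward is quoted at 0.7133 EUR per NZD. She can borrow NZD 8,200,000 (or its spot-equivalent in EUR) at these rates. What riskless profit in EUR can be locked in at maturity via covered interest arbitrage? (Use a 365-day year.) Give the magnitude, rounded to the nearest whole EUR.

T = 50/365 years.
Invest the NZD and cover forward: 8,200,000 × 1.009041096 × 0.7133 = EUR 5,901,941.91.
Convert at spot and invest in EUR: 8,200,000 × 0.7133 × 1.002232877 = EUR 5,862,120.23.
The quoted forward overvalues NZD, so borrow EUR, buy NZD at spot, deposit the NZD at 6.60%, and sell the proceeds forward at 0.7133.
The gap between the two covered legs is EUR 39,822.

EUR 39,822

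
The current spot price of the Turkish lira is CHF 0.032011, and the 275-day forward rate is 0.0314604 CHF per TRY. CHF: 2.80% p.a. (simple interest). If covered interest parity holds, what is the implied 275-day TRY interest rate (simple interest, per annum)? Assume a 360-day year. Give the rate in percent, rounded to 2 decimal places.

5.14%

T = 275/360 years.
CIP gives F = S · g_CHF/g_TRY, so g_CHF/g_TRY = 0.0314604/0.032011 = 0.9827997.
The CHF side grows by 1 + 0.0280×275/360 = 1.0213889.
So the TRY growth factor = 1.0392646.
r = (1.0392646 − 1)/(275/360) = 0.051401 → 5.14%.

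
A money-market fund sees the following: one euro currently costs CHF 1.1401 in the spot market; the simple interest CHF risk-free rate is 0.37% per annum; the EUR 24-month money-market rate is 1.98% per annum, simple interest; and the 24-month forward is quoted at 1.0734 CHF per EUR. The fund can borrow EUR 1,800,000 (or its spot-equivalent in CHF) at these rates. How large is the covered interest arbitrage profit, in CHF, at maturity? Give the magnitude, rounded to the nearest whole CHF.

T = 2 years.
Route A — deposit EUR, sell forward: 1,800,000 × 1.039600 × 1.0734 = CHF 2,008,631.95.
Route B — convert at spot, deposit CHF: 1,800,000 × 1.1401 × 1.007400 = CHF 2,067,366.13.
The quoted forward undervalues EUR, so borrow EUR, convert to CHF at spot, deposit the CHF at 0.37%, and buy EUR forward at 1.0734 to cover the loan.
Arbitrage profit = |2,008,631.95 − 2,067,366.13| = CHF 58,734.

CHF 58,734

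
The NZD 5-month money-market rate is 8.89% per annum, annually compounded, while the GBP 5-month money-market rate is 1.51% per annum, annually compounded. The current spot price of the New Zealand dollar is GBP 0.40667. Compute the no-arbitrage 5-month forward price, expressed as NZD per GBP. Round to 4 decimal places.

T = 5/12 years.
GBP growth factor: (1 + 0.0151)^(5/12) = 1.0062642.
Growth of 1 NZD over T: (1 + 0.0889)^(5/12) = 1.0361238.
So F = 0.40667 × 1.0062642 / 1.0361238 = 0.3949504 (GBP/NZD).
Quoted the other way: 1/0.3949504 = 2.5320 NZD per GBP.

2.5320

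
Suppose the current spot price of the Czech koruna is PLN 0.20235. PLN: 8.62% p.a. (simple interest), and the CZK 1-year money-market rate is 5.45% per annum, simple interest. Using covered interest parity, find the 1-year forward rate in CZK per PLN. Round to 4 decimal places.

T = 1 year.
PLN growth factor: 1 + 0.0862×1 = 1.086200.
Growth of 1 CZK over T: 1 + 0.0545×1 = 1.054500.
So F = 0.20235 × 1.086200 / 1.054500 = 0.2084330 (PLN/CZK).
Quoted the other way: 1/0.2084330 = 4.7977 CZK per PLN.

4.7977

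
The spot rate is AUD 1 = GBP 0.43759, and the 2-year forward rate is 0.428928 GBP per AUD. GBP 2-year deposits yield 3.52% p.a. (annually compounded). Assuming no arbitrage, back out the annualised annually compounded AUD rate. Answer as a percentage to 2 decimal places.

4.56%

T = 2 years.
F/S = 0.428928/0.43759 = 0.9802052 = (growth of GBP) / (growth of AUD).
GBP growth factor: (1 + 0.0352)^2 = 1.071639.
Hence g_AUD = 1.0932803.
r = 1.0932803^(1/2) − 1 = 0.045600 → 4.56%.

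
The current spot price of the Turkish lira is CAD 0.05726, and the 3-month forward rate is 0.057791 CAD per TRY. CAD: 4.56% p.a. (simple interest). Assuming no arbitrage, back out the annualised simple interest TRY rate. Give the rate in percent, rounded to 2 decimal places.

0.84%

T = 3/12 years.
By CIP, F/S equals the CAD-to-TRY growth ratio: 0.057791/0.05726 = 1.0092735.
CAD growth factor: 1 + 0.0456×3/12 = 1.011400.
Hence g_TRY = 1.002107.
(1.002107 − 1)/T = 0.008428, i.e. 0.84%.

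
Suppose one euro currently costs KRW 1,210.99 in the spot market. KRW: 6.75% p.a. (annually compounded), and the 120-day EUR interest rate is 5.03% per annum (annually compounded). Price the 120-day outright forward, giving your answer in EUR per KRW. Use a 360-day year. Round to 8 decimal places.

T = 120/360 years.
KRW accumulates by (1 + 0.0675)^(120/360) = 1.0220119.
EUR accumulates by (1 + 0.0503)^(120/360) = 1.0164931.
CIP: F = S · (grow KRW)/(grow EUR) = 1210.99 × 1.0220119/1.0164931 = 1217.565 KRW per EUR.
Quoted the other way: 1/1217.565 = 0.00082131 EUR per KRW.

0.00082131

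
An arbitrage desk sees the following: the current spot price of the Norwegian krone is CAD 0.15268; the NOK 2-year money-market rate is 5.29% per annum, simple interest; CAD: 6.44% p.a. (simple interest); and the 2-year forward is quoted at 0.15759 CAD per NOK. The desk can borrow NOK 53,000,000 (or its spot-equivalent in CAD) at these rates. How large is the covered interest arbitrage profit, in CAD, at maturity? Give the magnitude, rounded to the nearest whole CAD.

CAD 101,645

T = 2 years.
Route A — deposit NOK, sell forward: 53,000,000 × 1.105800 × 0.15759 = CAD 9,235,940.17.
Route B — convert at spot, deposit CAD: 53,000,000 × 0.15268 × 1.128800 = CAD 9,134,294.75.
The quoted forward overvalues NOK, so borrow CAD, buy NOK at spot, deposit the NOK at 5.29%, and sell the proceeds forward at 0.15759.
The gap between the two covered legs is CAD 101,645.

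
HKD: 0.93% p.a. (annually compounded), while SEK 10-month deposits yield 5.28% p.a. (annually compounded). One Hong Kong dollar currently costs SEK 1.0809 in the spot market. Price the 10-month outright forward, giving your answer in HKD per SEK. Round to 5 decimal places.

T = 10/12 years.
Growth of 1 SEK over T: (1 + 0.0528)^(10/12) = 1.0438103.
Growth of 1 HKD over T: (1 + 0.0093)^(10/12) = 1.007744.
Forward (SEK per HKD) = 1.0809 × 1.0438103 / 1.007744 = 1.119584.
Invert for HKD per SEK: 1 / 1.119584 = 0.89319.

0.89319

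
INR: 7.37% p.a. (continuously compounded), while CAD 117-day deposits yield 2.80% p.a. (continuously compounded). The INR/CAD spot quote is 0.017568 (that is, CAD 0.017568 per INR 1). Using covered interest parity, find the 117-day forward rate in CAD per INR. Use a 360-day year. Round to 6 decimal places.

0.017309

T = 117/360 years.
CAD accumulates by e^(0.0280×117/360) = 1.0091415.
INR accumulates by e^(0.0737×117/360) = 1.0242417.
So F = 0.017568 × 1.0091415 / 1.0242417 = 0.01730900 (CAD/INR).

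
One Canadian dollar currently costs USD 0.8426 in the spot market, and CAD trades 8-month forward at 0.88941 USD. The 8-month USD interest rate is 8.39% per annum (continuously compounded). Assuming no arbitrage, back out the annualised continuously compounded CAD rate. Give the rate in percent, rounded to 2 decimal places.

0.28%

T = 8/12 years.
CIP gives F = S · g_USD/g_CAD, so g_USD/g_CAD = 0.88941/0.8426 = 1.0555542.
The USD side grows by e^(0.0839×8/12) = 1.0575272.
So the CAD growth factor = 1.0018692.
r = ln(1.0018692)/(8/12) = 0.002801 → 0.28%.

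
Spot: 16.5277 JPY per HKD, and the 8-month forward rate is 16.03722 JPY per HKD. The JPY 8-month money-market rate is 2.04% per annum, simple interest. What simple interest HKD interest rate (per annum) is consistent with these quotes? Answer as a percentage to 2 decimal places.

T = 8/12 years.
F/S = 16.03722/16.5277 = 0.9703238 = (growth of JPY) / (growth of HKD).
The JPY side grows by 1 + 0.0204×8/12 = 1.013600.
That pins the HKD growth at 1.0445998.
r = (1.0445998 − 1)/(8/12) = 0.066900 → 6.69%.

6.69%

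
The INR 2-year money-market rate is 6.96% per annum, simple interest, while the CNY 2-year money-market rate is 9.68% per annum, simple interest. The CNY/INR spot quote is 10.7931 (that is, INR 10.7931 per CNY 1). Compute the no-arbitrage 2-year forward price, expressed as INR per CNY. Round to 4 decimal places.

T = 2 years.
INR growth factor: 1 + 0.0696×2 = 1.139200.
CNY growth factor: 1 + 0.0968×2 = 1.193600.
So F = 10.7931 × 1.139200 / 1.193600 = 10.301189 (INR/CNY).

10.3012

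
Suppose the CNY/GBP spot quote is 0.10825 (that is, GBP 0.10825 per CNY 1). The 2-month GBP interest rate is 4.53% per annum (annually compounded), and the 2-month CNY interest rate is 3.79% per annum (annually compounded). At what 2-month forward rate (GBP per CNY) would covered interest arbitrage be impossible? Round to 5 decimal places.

T = 2/12 years.
Growth of 1 GBP over T: (1 + 0.0453)^(2/12) = 1.0074113.
CNY accumulates by (1 + 0.0379)^(2/12) = 1.0062192.
Forward (GBP per CNY) = 0.10825 × 1.0074113 / 1.0062192 = 0.1083782.

0.10838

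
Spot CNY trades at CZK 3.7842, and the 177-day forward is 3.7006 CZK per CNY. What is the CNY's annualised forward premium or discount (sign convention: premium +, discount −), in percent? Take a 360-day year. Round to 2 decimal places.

-4.49%

T = 177/360 years.
(F − S)/S = (3.7006 − 3.7842)/3.7842 = -0.0220919.
Annualise by dividing by T: -0.0220919 / (177/360) = -0.044933 → -4.49%.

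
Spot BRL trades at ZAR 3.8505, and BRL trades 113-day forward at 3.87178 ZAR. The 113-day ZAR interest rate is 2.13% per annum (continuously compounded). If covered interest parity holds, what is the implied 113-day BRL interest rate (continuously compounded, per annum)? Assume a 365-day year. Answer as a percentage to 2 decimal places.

T = 113/365 years.
CIP gives F = S · g_ZAR/g_BRL, so g_ZAR/g_BRL = 3.87178/3.8505 = 1.0055266.
The ZAR side grows by e^(0.0213×113/365) = 1.006616.
Hence g_BRL = 1.0010834.
Take logs: ln 1.0010834 / (113/365) = 0.003498, so 0.35%.

0.35%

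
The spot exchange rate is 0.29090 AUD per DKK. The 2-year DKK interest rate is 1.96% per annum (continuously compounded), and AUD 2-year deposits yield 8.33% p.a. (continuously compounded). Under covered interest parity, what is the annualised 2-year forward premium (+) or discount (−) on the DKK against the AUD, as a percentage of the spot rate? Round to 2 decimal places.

T = 2 years.
F = S · g_AUD/g_DKK = 0.2909 × 1.1812817/1.0399785 = 0.33042495.
Annualised premium = (F − S)/S × (1/T) = (0.33042495 − 0.2909)/0.2909 ÷ 2 = 6.79%.

+6.79%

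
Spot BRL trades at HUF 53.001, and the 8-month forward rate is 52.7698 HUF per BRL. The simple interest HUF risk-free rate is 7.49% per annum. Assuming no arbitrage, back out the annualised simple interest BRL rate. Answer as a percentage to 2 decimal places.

8.18%

T = 8/12 years.
F/S = 52.7698/53.001 = 0.9956378 = (growth of HUF) / (growth of BRL).
The HUF side grows by 1 + 0.0749×8/12 = 1.0499333.
Hence g_BRL = 1.0545334.
r = (1.0545334 − 1)/(8/12) = 0.081800 → 8.18%.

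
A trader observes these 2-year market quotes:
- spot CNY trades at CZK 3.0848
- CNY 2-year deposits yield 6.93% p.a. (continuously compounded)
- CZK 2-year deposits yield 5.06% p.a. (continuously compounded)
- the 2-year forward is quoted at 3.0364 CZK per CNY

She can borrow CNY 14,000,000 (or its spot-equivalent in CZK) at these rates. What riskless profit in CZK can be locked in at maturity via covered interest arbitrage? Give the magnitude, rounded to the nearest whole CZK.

T = 2 years.
Route A — deposit CNY, sell forward: 14,000,000 × 1.1486645423 × 3.0364 = CZK 48,829,270.23.
Route B — convert at spot, deposit CZK: 14,000,000 × 3.0848 × 1.1064979192 = CZK 47,786,546.94.
The quoted forward overvalues CNY, so borrow CZK, buy CNY at spot, deposit the CNY at 6.93%, and sell the proceeds forward at 3.0364.
Arbitrage profit = |48,829,270.23 − 47,786,546.94| = CZK 1,042,723.

CZK 1,042,723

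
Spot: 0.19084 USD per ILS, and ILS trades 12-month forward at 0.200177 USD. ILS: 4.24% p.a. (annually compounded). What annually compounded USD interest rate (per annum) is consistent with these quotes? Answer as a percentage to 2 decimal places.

9.34%

T = 1 year.
F/S = 0.200177/0.19084 = 1.0489258 = (growth of USD) / (growth of ILS).
ILS growth factor: (1 + 0.0424)^1 = 1.042400.
That pins the USD growth at 1.0934003.
r = 1.0934003^(1/1) − 1 = 0.093400 → 9.34%.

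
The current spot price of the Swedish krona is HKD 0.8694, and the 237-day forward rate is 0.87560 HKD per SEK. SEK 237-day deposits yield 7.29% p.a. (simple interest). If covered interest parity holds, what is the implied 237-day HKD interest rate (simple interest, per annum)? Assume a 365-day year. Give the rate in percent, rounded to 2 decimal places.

8.44%

T = 237/365 years.
By CIP, F/S equals the HKD-to-SEK growth ratio: 0.8756/0.8694 = 1.0071314.
SEK growth factor: 1 + 0.0729×237/365 = 1.0473351.
So the HKD growth factor = 1.0548041.
r = (1.0548041 − 1)/(237/365) = 0.084403 → 8.44%.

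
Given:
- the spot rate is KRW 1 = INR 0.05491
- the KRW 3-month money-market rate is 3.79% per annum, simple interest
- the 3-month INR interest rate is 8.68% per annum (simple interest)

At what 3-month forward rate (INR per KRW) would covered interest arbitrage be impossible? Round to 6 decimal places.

0.055575

T = 3/12 years.
INR growth factor: 1 + 0.0868×3/12 = 1.021700.
KRW accumulates by 1 + 0.0379×3/12 = 1.009475.
So F = 0.05491 × 1.021700 / 1.009475 = 0.05557497 (INR/KRW).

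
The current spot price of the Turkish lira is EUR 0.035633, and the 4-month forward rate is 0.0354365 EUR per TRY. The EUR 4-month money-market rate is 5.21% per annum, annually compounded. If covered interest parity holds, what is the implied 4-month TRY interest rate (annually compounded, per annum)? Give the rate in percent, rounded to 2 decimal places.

T = 4/12 years.
By CIP, F/S equals the EUR-to-TRY growth ratio: 0.0354365/0.035633 = 0.9944854.
EUR growth factor: (1 + 0.0521)^(4/12) = 1.0170735.
Hence g_TRY = 1.0227134.
r = 1.0227134^(12/4) − 1 = 0.069700 → 6.97%.

6.97%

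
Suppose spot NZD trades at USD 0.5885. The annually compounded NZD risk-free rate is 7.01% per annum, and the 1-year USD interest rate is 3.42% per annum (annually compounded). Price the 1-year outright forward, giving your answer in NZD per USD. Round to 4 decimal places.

1.7582

T = 1 year.
USD accumulates by (1 + 0.0342)^1 = 1.034200.
NZD accumulates by (1 + 0.0701)^1 = 1.070100.
Forward (USD per NZD) = 0.5885 × 1.034200 / 1.070100 = 0.5687568.
Invert for NZD per USD: 1 / 0.5687568 = 1.7582.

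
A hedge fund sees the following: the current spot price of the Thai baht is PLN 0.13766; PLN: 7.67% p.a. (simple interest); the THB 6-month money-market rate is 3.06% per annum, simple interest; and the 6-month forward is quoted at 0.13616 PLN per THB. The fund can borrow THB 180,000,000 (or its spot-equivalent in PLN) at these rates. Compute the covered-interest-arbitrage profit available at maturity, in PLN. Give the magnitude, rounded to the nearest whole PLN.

T = 6/12 years.
Invest the THB and cover forward: 180,000,000 × 1.015300 × 0.13616 = PLN 24,883,784.64.
Convert at spot and invest in PLN: 180,000,000 × 0.13766 × 1.038350 = PLN 25,729,066.98.
The quoted forward undervalues THB, so borrow THB, convert to PLN at spot, deposit the PLN at 7.67%, and buy THB forward at 0.13616 to cover the loan.
The gap between the two covered legs is PLN 845,282.

PLN 845,282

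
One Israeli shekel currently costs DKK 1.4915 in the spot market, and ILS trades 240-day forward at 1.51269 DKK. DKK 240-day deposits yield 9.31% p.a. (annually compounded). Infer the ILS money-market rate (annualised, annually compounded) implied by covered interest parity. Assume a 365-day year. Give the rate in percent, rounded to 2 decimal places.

6.99%

T = 240/365 years.
F/S = 1.51269/1.4915 = 1.0142072 = (growth of DKK) / (growth of ILS).
The DKK side grows by (1 + 0.0931)^(240/365) = 1.0602791.
Hence g_ILS = 1.0454265.
Annualise: 1.0454265^(365/240) − 1 = 0.069898 = 6.99%.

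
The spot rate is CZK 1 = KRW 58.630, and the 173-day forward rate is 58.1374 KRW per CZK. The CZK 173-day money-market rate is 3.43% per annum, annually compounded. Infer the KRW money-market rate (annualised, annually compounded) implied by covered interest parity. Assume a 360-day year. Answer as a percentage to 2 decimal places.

1.63%

T = 173/360 years.
By CIP, F/S equals the KRW-to-CZK growth ratio: 58.1374/58.63 = 0.9915982.
The CZK side grows by (1 + 0.0343)^(173/360) = 1.0163387.
So the KRW growth factor = 1.0077996.
r = 1.0077996^(360/173) − 1 = 0.016299 → 1.63%.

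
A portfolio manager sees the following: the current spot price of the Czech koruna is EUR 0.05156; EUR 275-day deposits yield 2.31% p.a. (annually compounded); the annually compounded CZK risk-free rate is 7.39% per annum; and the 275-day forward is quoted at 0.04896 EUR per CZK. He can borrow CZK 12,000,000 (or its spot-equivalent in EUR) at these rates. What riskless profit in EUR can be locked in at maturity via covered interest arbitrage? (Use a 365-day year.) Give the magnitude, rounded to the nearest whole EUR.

T = 275/365 years.
Route A — deposit CZK, sell forward: 12,000,000 × 1.05518576 × 0.04896 = EUR 619,942.74.
Route B — convert at spot, deposit EUR: 12,000,000 × 0.05156 × 1.01735501 = EUR 629,457.89.
The quoted forward undervalues CZK, so borrow CZK, convert to EUR at spot, deposit the EUR at 2.31%, and buy CZK forward at 0.04896 to cover the loan.
Arbitrage profit = |619,942.74 − 629,457.89| = EUR 9,515.

EUR 9,515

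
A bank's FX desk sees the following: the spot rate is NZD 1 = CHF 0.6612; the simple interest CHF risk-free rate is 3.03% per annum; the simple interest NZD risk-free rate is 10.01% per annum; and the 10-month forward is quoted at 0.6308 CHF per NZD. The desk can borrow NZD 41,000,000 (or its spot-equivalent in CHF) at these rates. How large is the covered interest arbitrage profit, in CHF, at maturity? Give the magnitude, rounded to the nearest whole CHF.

T = 10/12 years.
Route A — deposit NZD, sell forward: 41,000,000 × 1.0834166667 × 0.6308 = CHF 28,020,188.57.
Route B — convert at spot, deposit CHF: 41,000,000 × 0.6612 × 1.025250 = CHF 27,793,707.30.
The quoted forward overvalues NZD, so borrow CHF, buy NZD at spot, deposit the NZD at 10.01%, and sell the proceeds forward at 0.6308.
Profit = 28,020,188.57 − 27,793,707.30 = CHF 226,481.

CHF 226,481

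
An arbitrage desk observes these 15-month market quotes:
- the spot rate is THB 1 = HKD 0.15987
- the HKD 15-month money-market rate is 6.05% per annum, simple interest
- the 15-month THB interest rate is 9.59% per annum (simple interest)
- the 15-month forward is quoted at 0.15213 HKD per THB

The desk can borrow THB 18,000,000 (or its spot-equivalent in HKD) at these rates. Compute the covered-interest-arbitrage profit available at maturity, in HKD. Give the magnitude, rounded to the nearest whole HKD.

HKD 28,685

T = 15/12 years.
Invest the THB and cover forward: 18,000,000 × 1.119875 × 0.15213 = HKD 3,066,598.51.
Convert at spot and invest in HKD: 18,000,000 × 0.15987 × 1.075625 = HKD 3,095,283.04.
The quoted forward undervalues THB, so borrow THB, convert to HKD at spot, deposit the HKD at 6.05%, and buy THB forward at 0.15213 to cover the loan.
Arbitrage profit = |3,066,598.51 − 3,095,283.04| = HKD 28,685.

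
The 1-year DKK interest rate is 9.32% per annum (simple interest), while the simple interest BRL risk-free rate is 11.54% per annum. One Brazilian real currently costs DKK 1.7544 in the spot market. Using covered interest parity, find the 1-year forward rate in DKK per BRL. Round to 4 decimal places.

1.7195

T = 1 year.
Growth of 1 DKK over T: 1 + 0.0932×1 = 1.093200.
BRL growth factor: 1 + 0.1154×1 = 1.115400.
Forward (DKK per BRL) = 1.7544 × 1.093200 / 1.115400 = 1.719482.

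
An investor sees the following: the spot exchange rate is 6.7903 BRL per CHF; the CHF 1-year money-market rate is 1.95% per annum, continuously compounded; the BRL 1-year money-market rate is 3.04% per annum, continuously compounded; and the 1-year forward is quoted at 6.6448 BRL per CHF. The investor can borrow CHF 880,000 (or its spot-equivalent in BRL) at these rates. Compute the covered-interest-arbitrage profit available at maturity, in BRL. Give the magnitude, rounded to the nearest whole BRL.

T = 1 year.
Invest the CHF and cover forward: 880,000 × 1.019691367 × 6.6448 = BRL 5,962,567.77.
Convert at spot and invest in BRL: 880,000 × 6.7903 × 1.030866798 = BRL 6,159,907.44.
The quoted forward undervalues CHF, so borrow CHF, convert to BRL at spot, deposit the BRL at 3.04%, and buy CHF forward at 6.6448 to cover the loan.
Profit = 6,159,907.44 − 5,962,567.77 = BRL 197,340.

BRL 197,340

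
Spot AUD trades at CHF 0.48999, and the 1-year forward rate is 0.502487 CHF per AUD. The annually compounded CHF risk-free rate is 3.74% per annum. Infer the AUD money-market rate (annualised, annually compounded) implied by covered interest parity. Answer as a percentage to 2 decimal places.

1.16%

T = 1 year.
F/S = 0.502487/0.48999 = 1.0255046 = (growth of CHF) / (growth of AUD).
The CHF side grows by (1 + 0.0374)^1 = 1.037400.
So the AUD growth factor = 1.0115996.
Annualise: 1.0115996^(1/1) − 1 = 0.011600 = 1.16%.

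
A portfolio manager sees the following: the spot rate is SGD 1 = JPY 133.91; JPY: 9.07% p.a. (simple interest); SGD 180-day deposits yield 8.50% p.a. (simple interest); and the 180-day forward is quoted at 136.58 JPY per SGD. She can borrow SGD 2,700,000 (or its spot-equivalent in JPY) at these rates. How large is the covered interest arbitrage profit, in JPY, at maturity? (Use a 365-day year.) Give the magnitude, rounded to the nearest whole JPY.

T = 180/365 years.
Invest the SGD and cover forward: 2,700,000 × 1.04191780822 × 136.58 = JPY 384,223,862.47.
Convert at spot and invest in JPY: 2,700,000 × 133.91 × 1.04472876712 = JPY 377,728,998.85.
The quoted forward overvalues SGD, so borrow JPY, buy SGD at spot, deposit the SGD at 8.50%, and sell the proceeds forward at 136.58.
The gap between the two covered legs is JPY 6,494,864.

JPY 6,494,864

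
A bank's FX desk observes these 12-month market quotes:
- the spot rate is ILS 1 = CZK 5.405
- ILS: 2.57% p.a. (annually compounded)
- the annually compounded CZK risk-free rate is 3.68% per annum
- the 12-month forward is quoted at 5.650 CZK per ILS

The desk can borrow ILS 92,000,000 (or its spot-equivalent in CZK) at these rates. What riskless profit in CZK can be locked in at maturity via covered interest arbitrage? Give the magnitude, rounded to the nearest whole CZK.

CZK 17,599,692

T = 1 year.
Route A — deposit ILS, sell forward: 92,000,000 × 1.025700 × 5.650 = CZK 533,158,860.00.
Route B — convert at spot, deposit CZK: 92,000,000 × 5.405 × 1.036800 = CZK 515,559,168.00.
The quoted forward overvalues ILS, so borrow CZK, buy ILS at spot, deposit the ILS at 2.57%, and sell the proceeds forward at 5.650.
Arbitrage profit = |533,158,860.00 − 515,559,168.00| = CZK 17,599,692.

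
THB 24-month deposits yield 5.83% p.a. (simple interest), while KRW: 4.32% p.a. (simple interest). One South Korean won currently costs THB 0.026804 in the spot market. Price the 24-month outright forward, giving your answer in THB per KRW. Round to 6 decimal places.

0.027549

T = 2 years.
THB growth factor: 1 + 0.0583×2 = 1.116600.
KRW accumulates by 1 + 0.0432×2 = 1.086400.
So F = 0.026804 × 1.116600 / 1.086400 = 0.02754910 (THB/KRW).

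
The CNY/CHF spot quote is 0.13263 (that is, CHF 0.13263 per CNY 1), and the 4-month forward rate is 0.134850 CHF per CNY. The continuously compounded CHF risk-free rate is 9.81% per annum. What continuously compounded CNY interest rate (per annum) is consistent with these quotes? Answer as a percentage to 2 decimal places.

4.83%

T = 4/12 years.
CIP gives F = S · g_CHF/g_CNY, so g_CHF/g_CNY = 0.13485/0.13263 = 1.0167383.
The CHF side grows by e^(0.0981×4/12) = 1.0332405.
That pins the CNY growth at 1.0162305.
r = ln(1.0162305)/(4/12) = 0.048301 → 4.83%.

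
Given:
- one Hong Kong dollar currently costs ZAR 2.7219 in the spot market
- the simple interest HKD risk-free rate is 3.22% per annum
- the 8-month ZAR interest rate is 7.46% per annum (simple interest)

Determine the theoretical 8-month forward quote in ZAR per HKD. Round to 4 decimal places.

T = 8/12 years.
Growth of 1 ZAR over T: 1 + 0.0746×8/12 = 1.0497333.
HKD growth factor: 1 + 0.0322×8/12 = 1.0214667.
Forward (ZAR per HKD) = 2.7219 × 1.0497333 / 1.0214667 = 2.797222.

2.7972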